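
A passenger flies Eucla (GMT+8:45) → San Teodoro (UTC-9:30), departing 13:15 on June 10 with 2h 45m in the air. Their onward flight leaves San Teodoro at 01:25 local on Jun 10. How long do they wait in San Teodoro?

Convert departure to UTC: 13:15 − 8:45 = 04:30 UTC on Jun 10.
Add 2 hours and 45 minutes flight time → 07:15 UTC.
San Teodoro is UTC−9:30, so local arrival = 07:15 − 9:30 = 21:45 on Jun 9.
Layover = 01:25 − 21:45 (+1 day) = 3 hours 40 minutes.

3 hours 40 minutes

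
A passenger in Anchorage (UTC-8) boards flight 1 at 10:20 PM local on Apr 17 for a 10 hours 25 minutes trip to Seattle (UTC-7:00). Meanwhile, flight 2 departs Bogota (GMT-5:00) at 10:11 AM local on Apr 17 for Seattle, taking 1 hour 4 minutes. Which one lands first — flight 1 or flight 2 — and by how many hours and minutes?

the second, by 24 hours 30 minutes

Flight 1 in UTC: 10:20 PM + 8:00 = 6:20 AM on Apr 18.
+10 hours 25 minutes → arrive 4:45 PM UTC on Apr 18.
Flight 2 in UTC: 10:11 AM + 5:00 = 3:11 PM on Apr 17.
+1 hour and 4 minutes → arrive 4:15 PM UTC on Apr 17.
Flight 2 lands earlier by 24 hours 30 minutes.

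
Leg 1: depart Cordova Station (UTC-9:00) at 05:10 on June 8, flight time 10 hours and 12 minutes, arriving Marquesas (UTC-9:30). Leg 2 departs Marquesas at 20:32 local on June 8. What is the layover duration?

Convert departure to UTC: 05:10 + 9:00 = 14:10 UTC on Jun 8.
Add 10 hours 12 minutes flight time → 00:22 UTC (Jun 9).
Marquesas is UTC−9:30, so local arrival = 00:22 − 9:30 = 14:52 on Jun 8.
Layover = 20:32 − 14:52 = 5 hours 40 minutes.

5 hours 40 minutes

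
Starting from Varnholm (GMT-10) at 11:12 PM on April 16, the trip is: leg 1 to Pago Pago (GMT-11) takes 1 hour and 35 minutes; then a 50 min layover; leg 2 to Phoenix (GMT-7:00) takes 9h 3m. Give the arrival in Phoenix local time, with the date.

1:40 PM on April 17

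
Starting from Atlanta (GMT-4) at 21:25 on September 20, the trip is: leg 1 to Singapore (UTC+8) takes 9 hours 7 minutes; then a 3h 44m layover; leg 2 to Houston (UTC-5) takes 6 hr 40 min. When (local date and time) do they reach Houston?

15:56 on Sep 21

Convert departure to UTC: 21:25 + 4:00 = 01:25 UTC on Sep 21.
Add 9 hours and 7 minutes leg 1 → 10:32 UTC.
Add 3 hours and 44 minutes layover in Singapore → 14:16 UTC.
Add 6 hours and 40 minutes leg 2 → 20:56 UTC.
Houston is UTC−5:00, so local arrival = 20:56 − 5:00 = 15:56 on Sep 21.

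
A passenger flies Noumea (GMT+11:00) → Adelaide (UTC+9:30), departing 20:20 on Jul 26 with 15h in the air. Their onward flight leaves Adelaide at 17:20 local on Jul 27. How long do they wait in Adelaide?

7 hours 30 minutes

Convert departure to UTC: 20:20 − 11:00 = 09:20 UTC on Jul 26.
Add 15 hours flight time → 00:20 UTC (Jul 27).
Adelaide is UTC+9:30, so local arrival = 00:20 + 9:30 = 09:50 on Jul 27.
Layover = 17:20 − 09:50 = 7 hours 30 minutes.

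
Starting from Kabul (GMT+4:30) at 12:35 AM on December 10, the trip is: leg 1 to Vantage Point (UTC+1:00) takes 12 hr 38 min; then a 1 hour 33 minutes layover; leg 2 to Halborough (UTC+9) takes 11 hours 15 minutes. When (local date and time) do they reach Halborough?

6:31 AM on Dec 11

Convert departure to UTC: 12:35 AM − 4:30 = 8:05 PM UTC on Dec 9.
Add 12 hours and 38 minutes leg 1 → 8:43 AM UTC (Dec 10).
Add 1 hour 33 minutes layover in Vantage Point → 10:16 AM UTC.
Add 11 hours 15 minutes leg 2 → 9:31 PM UTC.
Halborough is UTC+9:00, so local arrival = 9:31 PM + 9:00 = 6:31 AM on Dec 11.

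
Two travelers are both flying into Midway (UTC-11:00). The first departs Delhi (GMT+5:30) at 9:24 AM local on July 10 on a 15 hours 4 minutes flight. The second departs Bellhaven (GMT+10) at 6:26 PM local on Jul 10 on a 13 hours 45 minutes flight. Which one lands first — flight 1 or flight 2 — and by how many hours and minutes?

the first, by 3 hours 13 minutes

Flight 1 in UTC: 9:24 AM − 5:30 = 3:54 AM on Jul 10.
+15 hours and 4 minutes → arrive 6:58 PM UTC on Jul 10.
Flight 2 in UTC: 6:26 PM − 10:00 = 8:26 AM on Jul 10.
+13 hours 45 minutes → arrive 10:11 PM UTC on Jul 10.
Flight 1 lands earlier by 3 hours 13 minutes.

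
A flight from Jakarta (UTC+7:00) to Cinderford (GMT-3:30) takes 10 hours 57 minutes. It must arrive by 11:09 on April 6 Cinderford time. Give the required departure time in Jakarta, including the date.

10:42 on April 6

Target arrival in UTC: 11:09 + 3:30 = 14:39 on Apr 6.
Subtract 10 hours 57 minutes → departure 03:42 UTC on Apr 6.
Jakarta is UTC+7:00: 03:42 + 7:00 = 10:42 on Apr 6.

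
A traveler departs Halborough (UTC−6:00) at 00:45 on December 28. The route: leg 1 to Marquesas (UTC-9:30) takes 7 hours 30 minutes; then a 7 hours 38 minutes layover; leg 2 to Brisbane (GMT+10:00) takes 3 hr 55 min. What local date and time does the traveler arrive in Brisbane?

11:48 on December 29

Convert departure to UTC: 00:45 + 6:00 = 06:45 UTC on Dec 28.
Add 7 hours 30 minutes leg 1 → 14:15 UTC.
Add 7 hours and 38 minutes layover in Marquesas → 21:53 UTC.
Add 3 hours 55 minutes leg 2 → 01:48 UTC (Dec 29).
Brisbane is UTC+10:00, so local arrival = 01:48 + 10:00 = 11:48 on Dec 29.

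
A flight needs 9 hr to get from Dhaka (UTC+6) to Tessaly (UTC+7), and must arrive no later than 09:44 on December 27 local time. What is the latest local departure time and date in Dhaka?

23:44 on Dec 26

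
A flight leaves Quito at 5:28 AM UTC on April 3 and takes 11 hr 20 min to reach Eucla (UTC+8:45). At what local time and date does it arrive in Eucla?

Departure is given in UTC: 5:28 AM on Apr 3.
Add 11 hours and 20 minutes → 4:48 PM UTC.
Eucla is UTC+8:45: 4:48 PM + 8:45 = 1:33 AM on Apr 4.

1:33 AM on April 4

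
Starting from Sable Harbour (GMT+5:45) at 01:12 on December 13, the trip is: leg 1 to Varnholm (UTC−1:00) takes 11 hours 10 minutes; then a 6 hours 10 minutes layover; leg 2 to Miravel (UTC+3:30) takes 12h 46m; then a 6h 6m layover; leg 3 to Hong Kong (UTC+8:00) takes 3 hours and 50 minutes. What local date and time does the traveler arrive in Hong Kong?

Convert departure to UTC: 01:12 − 5:45 = 19:27 UTC on Dec 12.
Add 11 hours 10 minutes leg 1 → 06:37 UTC (Dec 13).
Add 6 hours 10 minutes layover in Varnholm → 12:47 UTC.
Add 12 hours and 46 minutes leg 2 → 01:33 UTC (Dec 14).
Add 6 hours and 6 minutes layover in Miravel → 07:39 UTC.
Add 3 hours and 50 minutes leg 3 → 11:29 UTC.
Hong Kong is UTC+8:00, so local arrival = 11:29 + 8:00 = 19:29 on Dec 14.

19:29 on Dec 14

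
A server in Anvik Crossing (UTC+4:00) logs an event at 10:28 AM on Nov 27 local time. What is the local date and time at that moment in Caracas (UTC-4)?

Caracas is 8:00 behind Anvik Crossing.
Shift by the zone difference: 10:28 AM − 8:00 = 2:28 AM on Nov 27 in Caracas.

2:28 AM on November 27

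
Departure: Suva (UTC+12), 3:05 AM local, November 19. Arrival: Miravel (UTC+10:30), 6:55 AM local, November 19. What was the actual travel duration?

5 hours 20 minutes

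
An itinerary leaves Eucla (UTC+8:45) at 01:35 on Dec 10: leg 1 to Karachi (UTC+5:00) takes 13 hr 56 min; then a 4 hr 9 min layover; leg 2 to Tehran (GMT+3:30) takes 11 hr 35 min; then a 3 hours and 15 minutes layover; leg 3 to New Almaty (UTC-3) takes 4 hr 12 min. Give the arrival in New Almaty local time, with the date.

Convert departure to UTC: 01:35 − 8:45 = 16:50 UTC on Dec 9.
Add 13 hours and 56 minutes leg 1 → 06:46 UTC (Dec 10).
Add 4 hours 9 minutes layover in Karachi → 10:55 UTC.
Add 11 hours and 35 minutes leg 2 → 22:30 UTC.
Add 3 hours 15 minutes layover in Tehran → 01:45 UTC (Dec 11).
Add 4 hours and 12 minutes leg 3 → 05:57 UTC.
New Almaty is UTC−3:00, so local arrival = 05:57 − 3:00 = 02:57 on Dec 11.

02:57 on Dec 11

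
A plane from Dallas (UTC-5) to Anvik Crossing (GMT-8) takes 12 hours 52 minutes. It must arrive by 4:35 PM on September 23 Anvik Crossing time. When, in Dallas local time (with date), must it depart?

Target arrival in UTC: 4:35 PM + 8:00 = 12:35 AM on Sep 24.
Subtract 12 hours and 52 minutes → departure 11:43 AM UTC on Sep 23.
Dallas is UTC−5:00: 11:43 AM − 5:00 = 6:43 AM on Sep 23.

6:43 AM on Sep 23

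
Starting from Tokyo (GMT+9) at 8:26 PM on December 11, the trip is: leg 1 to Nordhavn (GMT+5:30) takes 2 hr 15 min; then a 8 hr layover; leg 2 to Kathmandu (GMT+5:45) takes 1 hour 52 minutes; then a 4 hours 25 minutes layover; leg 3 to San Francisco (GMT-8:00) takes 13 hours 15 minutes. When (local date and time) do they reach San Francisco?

9:13 AM on December 12

Convert departure to UTC: 8:26 PM − 9:00 = 11:26 AM UTC on Dec 11.
Add 2 hours 15 minutes leg 1 → 1:41 PM UTC.
Add 8 hours layover in Nordhavn → 9:41 PM UTC.
Add 1 hour and 52 minutes leg 2 → 11:33 PM UTC.
Add 4 hours and 25 minutes layover in Kathmandu → 3:58 AM UTC (Dec 12).
Add 13 hours and 15 minutes leg 3 → 5:13 PM UTC.
San Francisco is UTC−8:00, so local arrival = 5:13 PM − 8:00 = 9:13 AM on Dec 12.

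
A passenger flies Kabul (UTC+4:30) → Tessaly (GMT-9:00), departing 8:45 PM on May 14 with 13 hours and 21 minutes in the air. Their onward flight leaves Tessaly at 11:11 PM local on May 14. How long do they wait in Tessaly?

Convert departure to UTC: 8:45 PM − 4:30 = 4:15 PM UTC on May 14.
Add 13 hours 21 minutes flight time → 5:36 AM UTC (May 15).
Tessaly is UTC−9:00, so local arrival = 5:36 AM − 9:00 = 8:36 PM on May 14.
Layover = 11:11 PM − 8:36 PM = 2 hours 35 minutes.

2 hours 35 minutes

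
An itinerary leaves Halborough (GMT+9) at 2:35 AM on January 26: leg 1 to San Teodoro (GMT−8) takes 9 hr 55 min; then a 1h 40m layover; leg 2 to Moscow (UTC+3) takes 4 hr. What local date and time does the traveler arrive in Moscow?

12:10 PM on January 26

Convert departure to UTC: 2:35 AM − 9:00 = 5:35 PM UTC on Jan 25.
Add 9 hours and 55 minutes leg 1 → 3:30 AM UTC (Jan 26).
Add 1 hour and 40 minutes layover in San Teodoro → 5:10 AM UTC.
Add 4 hours leg 2 → 9:10 AM UTC.
Moscow is UTC+3:00, so local arrival = 9:10 AM + 3:00 = 12:10 PM on Jan 26.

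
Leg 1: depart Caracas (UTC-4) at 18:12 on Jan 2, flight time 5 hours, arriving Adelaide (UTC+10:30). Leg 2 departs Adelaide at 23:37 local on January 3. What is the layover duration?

9 hours 55 minutes

Convert departure to UTC: 18:12 + 4:00 = 22:12 UTC on Jan 2.
Add 5 hours flight time → 03:12 UTC (Jan 3).
Adelaide is UTC+10:30, so local arrival = 03:12 + 10:30 = 13:42 on Jan 3.
Layover = 23:37 − 13:42 = 9 hours 55 minutes.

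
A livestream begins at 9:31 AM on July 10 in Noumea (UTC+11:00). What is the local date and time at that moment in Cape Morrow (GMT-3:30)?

In UTC: 9:31 AM − 11:00 = 10:31 PM on Jul 9.
Cape Morrow is UTC−3:30: 10:31 PM − 3:30 = 7:01 PM on Jul 9.

7:01 PM on July 9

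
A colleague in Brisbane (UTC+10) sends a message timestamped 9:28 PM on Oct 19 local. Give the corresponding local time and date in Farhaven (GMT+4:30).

3:58 PM on October 19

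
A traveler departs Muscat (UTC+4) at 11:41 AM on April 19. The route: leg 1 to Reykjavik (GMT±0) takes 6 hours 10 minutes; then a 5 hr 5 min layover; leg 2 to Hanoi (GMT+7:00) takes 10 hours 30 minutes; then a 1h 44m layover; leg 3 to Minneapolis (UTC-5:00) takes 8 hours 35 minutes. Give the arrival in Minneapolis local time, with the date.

10:45 AM on Apr 20

Convert departure to UTC: 11:41 AM − 4:00 = 7:41 AM UTC on Apr 19.
Add 6 hours 10 minutes leg 1 → 1:51 PM UTC.
Add 5 hours and 5 minutes layover in Reykjavik → 6:56 PM UTC.
Add 10 hours 30 minutes leg 2 → 5:26 AM UTC (Apr 20).
Add 1 hour and 44 minutes layover in Hanoi → 7:10 AM UTC.
Add 8 hours 35 minutes leg 3 → 3:45 PM UTC.
Minneapolis is UTC−5:00, so local arrival = 3:45 PM − 5:00 = 10:45 AM on Apr 20.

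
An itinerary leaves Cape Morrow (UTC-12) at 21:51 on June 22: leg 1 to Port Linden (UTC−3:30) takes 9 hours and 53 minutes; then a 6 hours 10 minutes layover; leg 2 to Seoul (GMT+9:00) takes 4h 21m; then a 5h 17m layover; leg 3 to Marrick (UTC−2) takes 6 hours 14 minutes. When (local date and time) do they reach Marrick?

Convert departure to UTC: 21:51 + 12:00 = 09:51 UTC on Jun 23.
Add 9 hours and 53 minutes leg 1 → 19:44 UTC.
Add 6 hours 10 minutes layover in Port Linden → 01:54 UTC (Jun 24).
Add 4 hours 21 minutes leg 2 → 06:15 UTC.
Add 5 hours and 17 minutes layover in Seoul → 11:32 UTC.
Add 6 hours 14 minutes leg 3 → 17:46 UTC.
Marrick is UTC−2:00, so local arrival = 17:46 − 2:00 = 15:46 on Jun 24.

15:46 on June 24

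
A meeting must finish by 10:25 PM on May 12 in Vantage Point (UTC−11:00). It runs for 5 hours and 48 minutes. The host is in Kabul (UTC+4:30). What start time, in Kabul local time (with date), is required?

8:07 AM on May 13

Target end time in UTC: 10:25 PM + 11:00 = 9:25 AM on May 13.
Subtract 5 hours 48 minutes → start 3:37 AM UTC on May 13.
Kabul is UTC+4:30: 3:37 AM + 4:30 = 8:07 AM on May 13.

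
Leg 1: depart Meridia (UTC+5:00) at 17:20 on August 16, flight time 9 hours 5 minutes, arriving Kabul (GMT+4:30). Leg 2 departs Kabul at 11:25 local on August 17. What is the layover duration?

Convert departure to UTC: 17:20 − 5:00 = 12:20 UTC on Aug 16.
Add 9 hours 5 minutes flight time → 21:25 UTC.
Kabul is UTC+4:30, so local arrival = 21:25 + 4:30 = 01:55 on Aug 17.
Layover = 11:25 − 01:55 = 9 hours 30 minutes.

9 hours 30 minutes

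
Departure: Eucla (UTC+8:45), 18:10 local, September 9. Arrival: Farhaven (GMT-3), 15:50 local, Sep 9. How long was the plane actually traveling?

9 hours 25 minutes

Farhaven is 11:45 behind Eucla.
Clock-face elapsed time (ignoring zones) is −2 hours 20 minutes.
Actual elapsed = −2 hours 20 minutes + 11:45 = 9 hours 25 minutes.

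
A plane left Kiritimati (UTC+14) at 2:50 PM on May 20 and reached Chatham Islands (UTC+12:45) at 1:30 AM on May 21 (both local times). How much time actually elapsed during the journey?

11 hours 55 minutes

Chatham Islands is 1:15 behind Kiritimati.
Clock-face elapsed time (ignoring zones) is 10 hours 40 minutes.
Actual elapsed = 10 hours 40 minutes + 1:15 = 11 hours 55 minutes.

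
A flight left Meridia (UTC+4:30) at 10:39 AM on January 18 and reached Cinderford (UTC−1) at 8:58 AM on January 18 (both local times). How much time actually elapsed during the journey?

3 hours 49 minutes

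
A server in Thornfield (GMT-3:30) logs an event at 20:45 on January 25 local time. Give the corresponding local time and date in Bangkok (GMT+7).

07:15 on Jan 26

Bangkok is 10:30 ahead of Thornfield.
Shift by the zone difference: 20:45 + 10:30 = 07:15 on Jan 26 in Bangkok.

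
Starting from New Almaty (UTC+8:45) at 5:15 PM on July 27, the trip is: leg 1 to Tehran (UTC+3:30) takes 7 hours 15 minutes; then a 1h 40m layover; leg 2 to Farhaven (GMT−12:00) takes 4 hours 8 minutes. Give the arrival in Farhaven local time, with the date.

9:33 AM on July 27

Convert departure to UTC: 5:15 PM − 8:45 = 8:30 AM UTC on Jul 27.
Add 7 hours and 15 minutes leg 1 → 3:45 PM UTC.
Add 1 hour 40 minutes layover in Tehran → 5:25 PM UTC.
Add 4 hours 8 minutes leg 2 → 9:33 PM UTC.
Farhaven is UTC−12:00, so local arrival = 9:33 PM − 12:00 = 9:33 AM on Jul 27.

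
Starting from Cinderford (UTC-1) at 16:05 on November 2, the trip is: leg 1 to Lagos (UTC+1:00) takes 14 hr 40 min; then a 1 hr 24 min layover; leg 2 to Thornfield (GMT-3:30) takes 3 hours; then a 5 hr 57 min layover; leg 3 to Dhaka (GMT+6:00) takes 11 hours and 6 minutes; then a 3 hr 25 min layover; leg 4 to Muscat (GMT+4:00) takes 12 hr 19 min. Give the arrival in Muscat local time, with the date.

00:56 on Nov 5

Convert departure to UTC: 16:05 + 1:00 = 17:05 UTC on Nov 2.
Add 14 hours 40 minutes leg 1 → 07:45 UTC (Nov 3).
Add 1 hour 24 minutes layover in Lagos → 09:09 UTC.
Add 3 hours leg 2 → 12:09 UTC.
Add 5 hours 57 minutes layover in Thornfield → 18:06 UTC.
Add 11 hours 6 minutes leg 3 → 05:12 UTC (Nov 4).
Add 3 hours and 25 minutes layover in Dhaka → 08:37 UTC.
Add 12 hours and 19 minutes leg 4 → 20:56 UTC.
Muscat is UTC+4:00, so local arrival = 20:56 + 4:00 = 00:56 on Nov 5.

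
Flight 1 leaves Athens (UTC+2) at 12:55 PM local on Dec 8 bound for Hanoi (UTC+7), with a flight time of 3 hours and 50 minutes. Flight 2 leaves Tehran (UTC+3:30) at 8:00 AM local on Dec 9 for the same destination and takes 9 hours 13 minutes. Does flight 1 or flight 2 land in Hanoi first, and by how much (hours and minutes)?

the first, by 22 hours 58 minutes

Flight 1 in UTC: 12:55 PM − 2:00 = 10:55 AM on Dec 8.
+3 hours and 50 minutes → arrive 2:45 PM UTC on Dec 8.
Flight 2 in UTC: 8:00 AM − 3:30 = 4:30 AM on Dec 9.
+9 hours 13 minutes → arrive 1:43 PM UTC on Dec 9.
Flight 1 lands earlier by 22 hours 58 minutes.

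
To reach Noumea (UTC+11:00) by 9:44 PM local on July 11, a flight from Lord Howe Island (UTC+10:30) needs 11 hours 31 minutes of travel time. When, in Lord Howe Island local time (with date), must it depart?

9:43 AM on July 11

Target arrival in UTC: 9:44 PM − 11:00 = 10:44 AM on Jul 11.
Subtract 11 hours and 31 minutes → departure 11:13 PM UTC on Jul 10.
Lord Howe Island is UTC+10:30: 11:13 PM + 10:30 = 9:43 AM on Jul 11.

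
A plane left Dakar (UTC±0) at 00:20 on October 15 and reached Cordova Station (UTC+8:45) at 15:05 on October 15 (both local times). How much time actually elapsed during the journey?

Departure is already UTC: 00:20 on Oct 15.
Arrival in UTC: 15:05 − 8:45 = 06:20 on Oct 15.
Elapsed = 06:20 − 00:20 = 6 hours.

6 hours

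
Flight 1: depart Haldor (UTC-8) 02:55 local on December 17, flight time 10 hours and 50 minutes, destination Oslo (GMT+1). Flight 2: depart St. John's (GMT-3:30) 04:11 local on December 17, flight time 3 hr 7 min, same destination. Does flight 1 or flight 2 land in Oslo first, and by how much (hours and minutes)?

the second, by 10 hours 57 minutes

Flight 1 in UTC: 02:55 + 8:00 = 10:55 on Dec 17.
+10 hours 50 minutes → arrive 21:45 UTC on Dec 17.
Flight 2 in UTC: 04:11 + 3:30 = 07:41 on Dec 17.
+3 hours 7 minutes → arrive 10:48 UTC on Dec 17.
Flight 2 lands earlier by 10 hours 57 minutes.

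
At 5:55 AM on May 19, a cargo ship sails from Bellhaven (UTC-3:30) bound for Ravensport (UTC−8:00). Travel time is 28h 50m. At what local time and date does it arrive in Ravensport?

Convert departure to UTC: 5:55 AM + 3:30 = 9:25 AM UTC on May 19.
Add 28 hours and 50 minutes travel time → 2:15 PM UTC (May 20).
Ravensport is UTC−8:00, so local arrival = 2:15 PM − 8:00 = 6:15 AM on May 20.

6:15 AM on May 20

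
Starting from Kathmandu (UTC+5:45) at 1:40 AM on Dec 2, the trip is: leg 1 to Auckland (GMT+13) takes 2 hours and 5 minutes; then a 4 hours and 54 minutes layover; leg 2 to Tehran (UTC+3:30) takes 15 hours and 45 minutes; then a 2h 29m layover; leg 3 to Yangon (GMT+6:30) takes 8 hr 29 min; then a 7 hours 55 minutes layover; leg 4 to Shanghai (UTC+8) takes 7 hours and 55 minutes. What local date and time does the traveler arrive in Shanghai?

5:27 AM on December 4

Convert departure to UTC: 1:40 AM − 5:45 = 7:55 PM UTC on Dec 1.
Add 2 hours 5 minutes leg 1 → 10:00 PM UTC.
Add 4 hours 54 minutes layover in Auckland → 2:54 AM UTC (Dec 2).
Add 15 hours and 45 minutes leg 2 → 6:39 PM UTC.
Add 2 hours 29 minutes layover in Tehran → 9:08 PM UTC.
Add 8 hours 29 minutes leg 3 → 5:37 AM UTC (Dec 3).
Add 7 hours and 55 minutes layover in Yangon → 1:32 PM UTC.
Add 7 hours and 55 minutes leg 4 → 9:27 PM UTC.
Shanghai is UTC+8:00, so local arrival = 9:27 PM + 8:00 = 5:27 AM on Dec 4.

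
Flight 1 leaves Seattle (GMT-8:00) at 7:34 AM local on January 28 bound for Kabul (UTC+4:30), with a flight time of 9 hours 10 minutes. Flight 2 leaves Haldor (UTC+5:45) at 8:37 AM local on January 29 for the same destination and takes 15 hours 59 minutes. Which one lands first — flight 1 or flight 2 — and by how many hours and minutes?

the first, by 18 hours 7 minutes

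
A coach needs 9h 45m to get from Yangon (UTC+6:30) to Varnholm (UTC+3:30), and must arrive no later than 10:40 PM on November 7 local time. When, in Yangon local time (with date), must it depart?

Target arrival in UTC: 10:40 PM − 3:30 = 7:10 PM on Nov 7.
Subtract 9 hours and 45 minutes → departure 9:25 AM UTC on Nov 7.
Yangon is UTC+6:30: 9:25 AM + 6:30 = 3:55 PM on Nov 7.

3:55 PM on November 7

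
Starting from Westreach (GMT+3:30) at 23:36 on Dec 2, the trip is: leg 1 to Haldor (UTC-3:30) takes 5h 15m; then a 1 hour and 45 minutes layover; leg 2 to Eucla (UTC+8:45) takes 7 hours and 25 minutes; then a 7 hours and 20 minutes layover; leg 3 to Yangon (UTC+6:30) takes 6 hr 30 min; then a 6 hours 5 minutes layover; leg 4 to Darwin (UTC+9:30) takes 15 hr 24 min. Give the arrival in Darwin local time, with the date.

07:20 on December 5

Convert departure to UTC: 23:36 − 3:30 = 20:06 UTC on Dec 2.
Add 5 hours 15 minutes leg 1 → 01:21 UTC (Dec 3).
Add 1 hour 45 minutes layover in Haldor → 03:06 UTC.
Add 7 hours 25 minutes leg 2 → 10:31 UTC.
Add 7 hours and 20 minutes layover in Eucla → 17:51 UTC.
Add 6 hours 30 minutes leg 3 → 00:21 UTC (Dec 4).
Add 6 hours 5 minutes layover in Yangon → 06:26 UTC.
Add 15 hours and 24 minutes leg 4 → 21:50 UTC.
Darwin is UTC+9:30, so local arrival = 21:50 + 9:30 = 07:20 on Dec 5.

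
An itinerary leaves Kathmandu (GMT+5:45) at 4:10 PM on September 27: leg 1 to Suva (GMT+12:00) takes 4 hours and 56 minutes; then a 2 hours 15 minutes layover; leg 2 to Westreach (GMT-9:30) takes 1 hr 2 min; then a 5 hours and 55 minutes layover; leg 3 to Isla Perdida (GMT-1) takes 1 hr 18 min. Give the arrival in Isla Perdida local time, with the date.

Convert departure to UTC: 4:10 PM − 5:45 = 10:25 AM UTC on Sep 27.
Add 4 hours 56 minutes leg 1 → 3:21 PM UTC.
Add 2 hours 15 minutes layover in Suva → 5:36 PM UTC.
Add 1 hour and 2 minutes leg 2 → 6:38 PM UTC.
Add 5 hours 55 minutes layover in Westreach → 12:33 AM UTC (Sep 28).
Add 1 hour 18 minutes leg 3 → 1:51 AM UTC.
Isla Perdida is UTC−1:00, so local arrival = 1:51 AM − 1:00 = 12:51 AM on Sep 28.

12:51 AM on September 28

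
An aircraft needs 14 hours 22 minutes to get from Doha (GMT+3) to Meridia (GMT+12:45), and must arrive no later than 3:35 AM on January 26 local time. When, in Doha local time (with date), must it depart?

3:28 AM on Jan 25

Target arrival in UTC: 3:35 AM − 12:45 = 2:50 PM on Jan 25.
Subtract 14 hours and 22 minutes → departure 12:28 AM UTC on Jan 25.
Doha is UTC+3:00: 12:28 AM + 3:00 = 3:28 AM on Jan 25.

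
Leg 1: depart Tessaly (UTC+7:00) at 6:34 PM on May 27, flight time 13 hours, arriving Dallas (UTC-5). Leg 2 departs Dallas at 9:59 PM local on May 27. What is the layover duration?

2 hours 25 minutes

Convert departure to UTC: 6:34 PM − 7:00 = 11:34 AM UTC on May 27.
Add 13 hours flight time → 12:34 AM UTC (May 28).
Dallas is UTC−5:00, so local arrival = 12:34 AM − 5:00 = 7:34 PM on May 27.
Layover = 9:59 PM − 7:34 PM = 2 hours 25 minutes.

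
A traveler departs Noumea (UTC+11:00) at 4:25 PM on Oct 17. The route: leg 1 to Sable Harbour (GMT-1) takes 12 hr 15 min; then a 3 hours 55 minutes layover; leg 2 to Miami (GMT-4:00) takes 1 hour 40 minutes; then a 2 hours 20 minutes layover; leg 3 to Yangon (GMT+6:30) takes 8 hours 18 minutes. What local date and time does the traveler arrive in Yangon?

4:23 PM on October 18

Convert departure to UTC: 4:25 PM − 11:00 = 5:25 AM UTC on Oct 17.
Add 12 hours and 15 minutes leg 1 → 5:40 PM UTC.
Add 3 hours and 55 minutes layover in Sable Harbour → 9:35 PM UTC.
Add 1 hour 40 minutes leg 2 → 11:15 PM UTC.
Add 2 hours 20 minutes layover in Miami → 1:35 AM UTC (Oct 18).
Add 8 hours 18 minutes leg 3 → 9:53 AM UTC.
Yangon is UTC+6:30, so local arrival = 9:53 AM + 6:30 = 4:23 PM on Oct 18.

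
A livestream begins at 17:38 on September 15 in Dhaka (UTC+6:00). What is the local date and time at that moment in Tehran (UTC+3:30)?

Tehran is 2:30 behind Dhaka.
Shift by the zone difference: 17:38 − 2:30 = 15:08 on Sep 15 in Tehran.

15:08 on September 15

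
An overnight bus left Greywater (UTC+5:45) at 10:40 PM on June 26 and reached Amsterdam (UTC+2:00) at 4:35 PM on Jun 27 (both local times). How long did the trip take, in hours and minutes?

Departure in UTC: 10:40 PM − 5:45 = 4:55 PM on Jun 26.
Arrival in UTC: 4:35 PM − 2:00 = 2:35 PM on Jun 27.
Elapsed = 2:35 PM − 4:55 PM (+1 day) = 21 hours 40 minutes.

21 hours 40 minutes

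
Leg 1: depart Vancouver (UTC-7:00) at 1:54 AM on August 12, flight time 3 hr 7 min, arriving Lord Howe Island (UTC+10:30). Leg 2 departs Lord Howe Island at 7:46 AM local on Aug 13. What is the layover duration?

9 hours 15 minutes

Convert departure to UTC: 1:54 AM + 7:00 = 8:54 AM UTC on Aug 12.
Add 3 hours 7 minutes flight time → 12:01 PM UTC.
Lord Howe Island is UTC+10:30, so local arrival = 12:01 PM + 10:30 = 10:31 PM on Aug 12.
Layover = 7:46 AM − 10:31 PM (+1 day) = 9 hours 15 minutes.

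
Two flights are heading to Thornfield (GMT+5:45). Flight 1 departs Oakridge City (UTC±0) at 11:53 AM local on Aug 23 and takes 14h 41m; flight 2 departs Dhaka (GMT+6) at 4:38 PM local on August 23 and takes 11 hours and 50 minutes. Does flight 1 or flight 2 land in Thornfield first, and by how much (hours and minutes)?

Flight 1 departs at 11:53 AM UTC (Aug 23).
+14 hours and 41 minutes → arrive 2:34 AM UTC on Aug 24.
Flight 2 in UTC: 4:38 PM − 6:00 = 10:38 AM on Aug 23.
+11 hours 50 minutes → arrive 10:28 PM UTC on Aug 23.
Flight 2 lands earlier by 4 hours 6 minutes.

the second, by 4 hours 6 minutes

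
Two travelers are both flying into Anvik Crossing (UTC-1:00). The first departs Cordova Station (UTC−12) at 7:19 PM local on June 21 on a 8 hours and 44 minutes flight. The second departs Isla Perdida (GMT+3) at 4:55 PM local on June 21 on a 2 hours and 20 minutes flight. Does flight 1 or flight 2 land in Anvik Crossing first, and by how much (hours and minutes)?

Flight 1 in UTC: 7:19 PM + 12:00 = 7:19 AM on Jun 22.
+8 hours and 44 minutes → arrive 4:03 PM UTC on Jun 22.
Flight 2 in UTC: 4:55 PM − 3:00 = 1:55 PM on Jun 21.
+2 hours and 20 minutes → arrive 4:15 PM UTC on Jun 21.
Flight 2 lands earlier by 23 hours 48 minutes.

the second, by 23 hours 48 minutes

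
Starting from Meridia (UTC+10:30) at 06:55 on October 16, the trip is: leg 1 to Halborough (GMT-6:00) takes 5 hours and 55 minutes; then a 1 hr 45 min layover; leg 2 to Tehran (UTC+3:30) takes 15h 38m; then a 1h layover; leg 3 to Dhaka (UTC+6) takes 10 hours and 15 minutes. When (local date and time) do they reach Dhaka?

Convert departure to UTC: 06:55 − 10:30 = 20:25 UTC on Oct 15.
Add 5 hours and 55 minutes leg 1 → 02:20 UTC (Oct 16).
Add 1 hour and 45 minutes layover in Halborough → 04:05 UTC.
Add 15 hours and 38 minutes leg 2 → 19:43 UTC.
Add 1 hour layover in Tehran → 20:43 UTC.
Add 10 hours and 15 minutes leg 3 → 06:58 UTC (Oct 17).
Dhaka is UTC+6:00, so local arrival = 06:58 + 6:00 = 12:58 on Oct 17.

12:58 on October 17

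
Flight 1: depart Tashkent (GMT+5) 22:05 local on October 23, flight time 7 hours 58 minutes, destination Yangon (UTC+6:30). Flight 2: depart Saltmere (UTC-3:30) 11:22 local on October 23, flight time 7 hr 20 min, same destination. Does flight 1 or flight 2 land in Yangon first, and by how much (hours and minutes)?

Flight 1 in UTC: 22:05 − 5:00 = 17:05 on Oct 23.
+7 hours and 58 minutes → arrive 01:03 UTC on Oct 24.
Flight 2 in UTC: 11:22 + 3:30 = 14:52 on Oct 23.
+7 hours and 20 minutes → arrive 22:12 UTC on Oct 23.
Flight 2 lands earlier by 2 hours 51 minutes.

the second, by 2 hours 51 minutes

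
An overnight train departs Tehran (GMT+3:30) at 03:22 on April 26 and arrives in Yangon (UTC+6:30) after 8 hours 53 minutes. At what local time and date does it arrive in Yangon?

Yangon is 3:00 ahead of Tehran.
After 8 hours 53 minutes it is 12:15 in Tehran.
Shift by the zone difference: 12:15 + 3:00 = 15:15 on Apr 26 in Yangon.

15:15 on April 26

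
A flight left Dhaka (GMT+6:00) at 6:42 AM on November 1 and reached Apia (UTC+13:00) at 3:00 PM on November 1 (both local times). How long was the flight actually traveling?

1 hour 18 minutes

Departure in UTC: 6:42 AM − 6:00 = 12:42 AM on Nov 1.
Arrival in UTC: 3:00 PM − 13:00 = 2:00 AM on Nov 1.
Elapsed = 2:00 AM − 12:42 AM = 1 hour 18 minutes.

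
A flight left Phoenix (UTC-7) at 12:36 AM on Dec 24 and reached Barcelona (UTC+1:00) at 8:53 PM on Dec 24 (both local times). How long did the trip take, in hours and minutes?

12 hours 17 minutes

Departure in UTC: 12:36 AM + 7:00 = 7:36 AM on Dec 24.
Arrival in UTC: 8:53 PM − 1:00 = 7:53 PM on Dec 24.
Elapsed = 7:53 PM − 7:36 AM = 12 hours 17 minutes.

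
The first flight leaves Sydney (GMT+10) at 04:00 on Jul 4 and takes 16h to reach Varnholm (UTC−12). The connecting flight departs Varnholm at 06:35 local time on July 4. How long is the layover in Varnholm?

8 hours 35 minutes

Convert departure to UTC: 04:00 − 10:00 = 18:00 UTC on Jul 3.
Add 16 hours flight time → 10:00 UTC (Jul 4).
Varnholm is UTC−12:00, so local arrival = 10:00 − 12:00 = 22:00 on Jul 3.
Layover = 06:35 − 22:00 (+1 day) = 8 hours 35 minutes.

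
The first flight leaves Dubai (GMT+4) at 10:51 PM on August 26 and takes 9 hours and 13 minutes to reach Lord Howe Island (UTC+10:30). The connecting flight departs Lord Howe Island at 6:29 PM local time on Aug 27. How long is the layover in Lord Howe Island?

Convert departure to UTC: 10:51 PM − 4:00 = 6:51 PM UTC on Aug 26.
Add 9 hours 13 minutes flight time → 4:04 AM UTC (Aug 27).
Lord Howe Island is UTC+10:30, so local arrival = 4:04 AM + 10:30 = 2:34 PM on Aug 27.
Layover = 6:29 PM − 2:34 PM = 3 hours 55 minutes.

3 hours 55 minutes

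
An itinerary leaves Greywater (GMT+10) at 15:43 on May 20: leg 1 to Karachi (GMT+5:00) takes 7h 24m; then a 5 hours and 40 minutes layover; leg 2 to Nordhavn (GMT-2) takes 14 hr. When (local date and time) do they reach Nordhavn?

06:47 on May 21

Convert departure to UTC: 15:43 − 10:00 = 05:43 UTC on May 20.
Add 7 hours 24 minutes leg 1 → 13:07 UTC.
Add 5 hours and 40 minutes layover in Karachi → 18:47 UTC.
Add 14 hours leg 2 → 08:47 UTC (May 21).
Nordhavn is UTC−2:00, so local arrival = 08:47 − 2:00 = 06:47 on May 21.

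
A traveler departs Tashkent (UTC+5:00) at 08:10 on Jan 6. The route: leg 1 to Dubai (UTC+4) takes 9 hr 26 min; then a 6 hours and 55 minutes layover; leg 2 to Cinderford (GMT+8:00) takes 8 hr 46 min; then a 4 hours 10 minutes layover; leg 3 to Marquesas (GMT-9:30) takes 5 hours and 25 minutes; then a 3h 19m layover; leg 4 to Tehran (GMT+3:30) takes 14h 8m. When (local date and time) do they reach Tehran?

10:49 on Jan 8

Convert departure to UTC: 08:10 − 5:00 = 03:10 UTC on Jan 6.
Add 9 hours 26 minutes leg 1 → 12:36 UTC.
Add 6 hours 55 minutes layover in Dubai → 19:31 UTC.
Add 8 hours and 46 minutes leg 2 → 04:17 UTC (Jan 7).
Add 4 hours 10 minutes layover in Cinderford → 08:27 UTC.
Add 5 hours 25 minutes leg 3 → 13:52 UTC.
Add 3 hours 19 minutes layover in Marquesas → 17:11 UTC.
Add 14 hours and 8 minutes leg 4 → 07:19 UTC (Jan 8).
Tehran is UTC+3:30, so local arrival = 07:19 + 3:30 = 10:49 on Jan 8.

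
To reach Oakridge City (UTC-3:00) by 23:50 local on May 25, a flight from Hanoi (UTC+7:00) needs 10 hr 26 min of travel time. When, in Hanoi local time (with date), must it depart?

23:24 on May 25

Target arrival in UTC: 23:50 + 3:00 = 02:50 on May 26.
Subtract 10 hours 26 minutes → departure 16:24 UTC on May 25.
Hanoi is UTC+7:00: 16:24 + 7:00 = 23:24 on May 25.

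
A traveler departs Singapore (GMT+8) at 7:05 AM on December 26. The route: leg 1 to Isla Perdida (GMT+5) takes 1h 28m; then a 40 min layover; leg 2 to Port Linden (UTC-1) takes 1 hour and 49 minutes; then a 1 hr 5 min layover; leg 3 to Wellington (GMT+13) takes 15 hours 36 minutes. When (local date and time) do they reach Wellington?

8:43 AM on Dec 27

Convert departure to UTC: 7:05 AM − 8:00 = 11:05 PM UTC on Dec 25.
Add 1 hour and 28 minutes leg 1 → 12:33 AM UTC (Dec 26).
Add 40 minutes layover in Isla Perdida → 1:13 AM UTC.
Add 1 hour 49 minutes leg 2 → 3:02 AM UTC.
Add 1 hour and 5 minutes layover in Port Linden → 4:07 AM UTC.
Add 15 hours and 36 minutes leg 3 → 7:43 PM UTC.
Wellington is UTC+13:00, so local arrival = 7:43 PM + 13:00 = 8:43 AM on Dec 27.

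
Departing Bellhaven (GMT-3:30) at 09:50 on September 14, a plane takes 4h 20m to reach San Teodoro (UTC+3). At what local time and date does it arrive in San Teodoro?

Convert departure to UTC: 09:50 + 3:30 = 13:20 UTC on Sep 14.
Add 4 hours and 20 minutes travel time → 17:40 UTC.
San Teodoro is UTC+3:00, so local arrival = 17:40 + 3:00 = 20:40 on Sep 14.

20:40 on Sep 14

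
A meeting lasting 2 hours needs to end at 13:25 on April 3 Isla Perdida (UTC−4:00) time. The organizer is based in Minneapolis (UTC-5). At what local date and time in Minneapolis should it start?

Target end time in UTC: 13:25 + 4:00 = 17:25 on Apr 3.
Subtract 2 hours → start 15:25 UTC on Apr 3.
Minneapolis is UTC−5:00: 15:25 − 5:00 = 10:25 on Apr 3.

10:25 on Apr 3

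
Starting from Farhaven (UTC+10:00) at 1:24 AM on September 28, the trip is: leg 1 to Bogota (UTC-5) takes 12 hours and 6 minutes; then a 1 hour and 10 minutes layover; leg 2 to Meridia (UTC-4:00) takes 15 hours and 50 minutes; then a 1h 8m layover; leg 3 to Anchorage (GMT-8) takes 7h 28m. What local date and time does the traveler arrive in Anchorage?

Convert departure to UTC: 1:24 AM − 10:00 = 3:24 PM UTC on Sep 27.
Add 12 hours 6 minutes leg 1 → 3:30 AM UTC (Sep 28).
Add 1 hour 10 minutes layover in Bogota → 4:40 AM UTC.
Add 15 hours 50 minutes leg 2 → 8:30 PM UTC.
Add 1 hour 8 minutes layover in Meridia → 9:38 PM UTC.
Add 7 hours 28 minutes leg 3 → 5:06 AM UTC (Sep 29).
Anchorage is UTC−8:00, so local arrival = 5:06 AM − 8:00 = 9:06 PM on Sep 28.

9:06 PM on September 28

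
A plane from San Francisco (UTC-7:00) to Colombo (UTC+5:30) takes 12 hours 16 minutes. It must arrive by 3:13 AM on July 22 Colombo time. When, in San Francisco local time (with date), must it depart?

2:27 AM on July 21

Target arrival in UTC: 3:13 AM − 5:30 = 9:43 PM on Jul 21.
Subtract 12 hours 16 minutes → departure 9:27 AM UTC on Jul 21.
San Francisco is UTC−7:00: 9:27 AM − 7:00 = 2:27 AM on Jul 21.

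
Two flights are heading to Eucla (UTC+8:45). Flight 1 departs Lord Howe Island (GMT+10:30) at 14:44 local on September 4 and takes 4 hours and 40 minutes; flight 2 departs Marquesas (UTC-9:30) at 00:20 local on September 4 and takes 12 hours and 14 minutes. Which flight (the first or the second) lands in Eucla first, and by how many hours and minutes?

Flight 1 in UTC: 14:44 − 10:30 = 04:14 on Sep 4.
+4 hours 40 minutes → arrive 08:54 UTC on Sep 4.
Flight 2 in UTC: 00:20 + 9:30 = 09:50 on Sep 4.
+12 hours and 14 minutes → arrive 22:04 UTC on Sep 4.
Flight 1 lands earlier by 13 hours 10 minutes.

the first, by 13 hours 10 minutes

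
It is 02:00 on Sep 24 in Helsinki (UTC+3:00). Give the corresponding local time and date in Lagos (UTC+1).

In UTC: 02:00 − 3:00 = 23:00 on Sep 23.
Lagos is UTC+1:00: 23:00 + 1:00 = 00:00 on Sep 24.

00:00 on Sep 24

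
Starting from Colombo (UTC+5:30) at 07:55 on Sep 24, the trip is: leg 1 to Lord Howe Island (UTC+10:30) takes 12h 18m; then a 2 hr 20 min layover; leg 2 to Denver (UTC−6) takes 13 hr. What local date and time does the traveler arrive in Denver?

Convert departure to UTC: 07:55 − 5:30 = 02:25 UTC on Sep 24.
Add 12 hours 18 minutes leg 1 → 14:43 UTC.
Add 2 hours and 20 minutes layover in Lord Howe Island → 17:03 UTC.
Add 13 hours leg 2 → 06:03 UTC (Sep 25).
Denver is UTC−6:00, so local arrival = 06:03 − 6:00 = 00:03 on Sep 25.

00:03 on September 25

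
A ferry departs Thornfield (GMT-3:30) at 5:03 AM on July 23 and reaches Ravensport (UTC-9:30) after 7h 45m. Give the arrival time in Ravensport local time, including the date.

6:48 AM on July 23

Ravensport is 6:00 behind Thornfield.
After 7 hours 45 minutes it is 12:48 PM in Thornfield.
Shift by the zone difference: 12:48 PM − 6:00 = 6:48 AM on Jul 23 in Ravensport.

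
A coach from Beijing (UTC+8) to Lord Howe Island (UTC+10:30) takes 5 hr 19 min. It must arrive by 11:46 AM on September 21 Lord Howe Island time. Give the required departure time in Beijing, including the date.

3:57 AM on September 21

Target arrival in UTC: 11:46 AM − 10:30 = 1:16 AM on Sep 21.
Subtract 5 hours and 19 minutes → departure 7:57 PM UTC on Sep 20.
Beijing is UTC+8:00: 7:57 PM + 8:00 = 3:57 AM on Sep 21.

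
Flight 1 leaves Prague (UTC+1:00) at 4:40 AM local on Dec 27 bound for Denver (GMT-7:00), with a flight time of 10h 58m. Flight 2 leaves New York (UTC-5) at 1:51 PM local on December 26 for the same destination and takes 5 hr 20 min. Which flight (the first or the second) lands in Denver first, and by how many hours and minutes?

Flight 1 in UTC: 4:40 AM − 1:00 = 3:40 AM on Dec 27.
+10 hours 58 minutes → arrive 2:38 PM UTC on Dec 27.
Flight 2 in UTC: 1:51 PM + 5:00 = 6:51 PM on Dec 26.
+5 hours 20 minutes → arrive 12:11 AM UTC on Dec 27.
Flight 2 lands earlier by 14 hours 27 minutes.

the second, by 14 hours 27 minutes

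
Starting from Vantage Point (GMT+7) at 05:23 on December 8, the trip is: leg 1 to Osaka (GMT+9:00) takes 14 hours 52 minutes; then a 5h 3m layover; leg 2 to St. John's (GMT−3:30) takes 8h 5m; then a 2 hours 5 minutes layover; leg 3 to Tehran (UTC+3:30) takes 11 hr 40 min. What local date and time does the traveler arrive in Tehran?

19:38 on December 9

Convert departure to UTC: 05:23 − 7:00 = 22:23 UTC on Dec 7.
Add 14 hours and 52 minutes leg 1 → 13:15 UTC (Dec 8).
Add 5 hours and 3 minutes layover in Osaka → 18:18 UTC.
Add 8 hours and 5 minutes leg 2 → 02:23 UTC (Dec 9).
Add 2 hours 5 minutes layover in St. John's → 04:28 UTC.
Add 11 hours and 40 minutes leg 3 → 16:08 UTC.
Tehran is UTC+3:30, so local arrival = 16:08 + 3:30 = 19:38 on Dec 9.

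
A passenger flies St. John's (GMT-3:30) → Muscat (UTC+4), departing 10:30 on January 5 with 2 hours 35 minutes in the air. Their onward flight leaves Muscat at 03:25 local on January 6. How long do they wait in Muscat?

6 hours 50 minutes

Convert departure to UTC: 10:30 + 3:30 = 14:00 UTC on Jan 5.
Add 2 hours 35 minutes flight time → 16:35 UTC.
Muscat is UTC+4:00, so local arrival = 16:35 + 4:00 = 20:35 on Jan 5.
Layover = 03:25 − 20:35 (+1 day) = 6 hours 50 minutes.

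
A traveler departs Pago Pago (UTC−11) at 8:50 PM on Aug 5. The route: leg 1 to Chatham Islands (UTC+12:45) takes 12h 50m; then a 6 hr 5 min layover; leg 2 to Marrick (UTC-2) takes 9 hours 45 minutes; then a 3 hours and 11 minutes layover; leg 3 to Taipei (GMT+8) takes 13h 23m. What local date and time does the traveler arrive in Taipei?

Convert departure to UTC: 8:50 PM + 11:00 = 7:50 AM UTC on Aug 6.
Add 12 hours 50 minutes leg 1 → 8:40 PM UTC.
Add 6 hours and 5 minutes layover in Chatham Islands → 2:45 AM UTC (Aug 7).
Add 9 hours and 45 minutes leg 2 → 12:30 PM UTC.
Add 3 hours 11 minutes layover in Marrick → 3:41 PM UTC.
Add 13 hours and 23 minutes leg 3 → 5:04 AM UTC (Aug 8).
Taipei is UTC+8:00, so local arrival = 5:04 AM + 8:00 = 1:04 PM on Aug 8.

1:04 PM on August 8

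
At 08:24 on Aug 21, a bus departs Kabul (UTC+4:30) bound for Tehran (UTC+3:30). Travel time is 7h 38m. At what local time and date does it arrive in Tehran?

Convert departure to UTC: 08:24 − 4:30 = 03:54 UTC on Aug 21.
Add 7 hours 38 minutes travel time → 11:32 UTC.
Tehran is UTC+3:30, so local arrival = 11:32 + 3:30 = 15:02 on Aug 21.

15:02 on Aug 21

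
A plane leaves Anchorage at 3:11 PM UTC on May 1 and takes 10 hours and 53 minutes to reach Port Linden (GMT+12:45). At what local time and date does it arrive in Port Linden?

Departure is given in UTC: 3:11 PM on May 1.
Add 10 hours and 53 minutes → 2:04 AM UTC (May 2).
Port Linden is UTC+12:45: 2:04 AM + 12:45 = 2:49 PM on May 2.

2:49 PM on May 2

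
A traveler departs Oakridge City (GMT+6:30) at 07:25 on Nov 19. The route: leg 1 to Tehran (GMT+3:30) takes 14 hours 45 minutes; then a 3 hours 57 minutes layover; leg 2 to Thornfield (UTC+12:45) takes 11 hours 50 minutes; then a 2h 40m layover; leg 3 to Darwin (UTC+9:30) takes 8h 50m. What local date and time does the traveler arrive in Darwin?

04:27 on November 21

Convert departure to UTC: 07:25 − 6:30 = 00:55 UTC on Nov 19.
Add 14 hours 45 minutes leg 1 → 15:40 UTC.
Add 3 hours and 57 minutes layover in Tehran → 19:37 UTC.
Add 11 hours and 50 minutes leg 2 → 07:27 UTC (Nov 20).
Add 2 hours and 40 minutes layover in Thornfield → 10:07 UTC.
Add 8 hours and 50 minutes leg 3 → 18:57 UTC.
Darwin is UTC+9:30, so local arrival = 18:57 + 9:30 = 04:27 on Nov 21.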